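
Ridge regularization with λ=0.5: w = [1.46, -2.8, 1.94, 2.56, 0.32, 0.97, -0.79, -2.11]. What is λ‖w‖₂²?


‖w‖₂² = (1.46)² + (-2.8)² + (1.94)² + (2.56)² + (0.32)² + (0.97)² + (-0.79)² + (-2.11)²
     = 2.1316 + 7.84 + 3.7636 + 6.5536 + 0.1024 + 0.9409 + 0.6241 + 4.4521
     = 26.4083
λ·‖w‖₂² = 0.5·26.4083 = 13.20415

13.20415


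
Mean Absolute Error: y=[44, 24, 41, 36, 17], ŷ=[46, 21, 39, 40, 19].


Absolute errors: |44-46|=2, |24-21|=3, |41-39|=2, |36-40|=4, |17-19|=2
Sum = 13
MAE = 13/5 = 13/5

13/5


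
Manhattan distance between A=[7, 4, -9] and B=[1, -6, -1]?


d = |7-1| + |4+ 6| + |-9+ 1|
  = 6 + 10 + 8
  = 24

24


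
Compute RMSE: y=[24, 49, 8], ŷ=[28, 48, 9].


MSE = 18/3 = 6
RMSE = √(18/3) = 2.4495

2.4495


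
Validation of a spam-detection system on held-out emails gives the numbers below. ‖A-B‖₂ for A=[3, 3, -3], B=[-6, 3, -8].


d = √((3+ 6)² + (3-3)² + (-3+ 8)²)
  = √(81 + 0 + 25)
  = √106 = 10.2956

10.2956


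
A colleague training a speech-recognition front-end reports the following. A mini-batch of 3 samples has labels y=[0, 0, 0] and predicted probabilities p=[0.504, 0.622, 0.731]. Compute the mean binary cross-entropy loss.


L[0] = -ln(1-0.504) = -ln(0.496) = 0.7012
L[1] = -ln(1-0.622) = -ln(0.378) = 0.9729
L[2] = -ln(1-0.731) = -ln(0.269) = 1.313
mean = (0.7012 + 0.9729 + 1.313)/3 = 0.9957

0.9957


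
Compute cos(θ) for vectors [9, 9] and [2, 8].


A·B = 9·2 + 9·8 = 90
‖A‖ = √162 = 12.7279, ‖B‖ = √68 = 8.2462
cos = 90/(√162·√68) = 90/√11016 = 0.8575

0.8575


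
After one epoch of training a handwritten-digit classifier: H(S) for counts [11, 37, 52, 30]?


Probabilities: [11/130, 37/130, 52/130, 30/130] ≈ [0.0846, 0.2846, 0.4, 0.2308]
H = -((11/130)·log₂(11/130) + (37/130)·log₂(37/130) + (52/130)·log₂(52/130) + (30/130)·log₂(30/130))
  = 1.8344 bits

1.8344 bits


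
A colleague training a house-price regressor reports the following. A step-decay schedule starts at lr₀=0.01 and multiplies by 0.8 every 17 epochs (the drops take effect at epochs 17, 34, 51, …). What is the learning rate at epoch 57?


n_drops = ⌊57/17⌋ = 3
lr = 0.01·0.8^3 = 0.01·0.512 = 0.00512

0.00512


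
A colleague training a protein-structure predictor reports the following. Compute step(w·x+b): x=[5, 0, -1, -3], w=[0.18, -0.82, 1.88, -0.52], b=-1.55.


z = (5)·(0.18) + (0)·(-0.82) + (-1)·(1.88) + (-3)·(-0.52) - 1.55
  = -0.97
step(z) = 0 (z<0)

0


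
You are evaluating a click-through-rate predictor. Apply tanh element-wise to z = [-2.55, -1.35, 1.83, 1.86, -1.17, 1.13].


tanh(-2.55) = -0.9879
tanh(-1.35) = -0.8741
tanh(1.83) = 0.9498
tanh(1.86) = 0.9527
tanh(-1.17) = -0.8243
tanh(1.13) = 0.811
result = [-0.9879, -0.8741, 0.9498, 0.9527, -0.8243, 0.811]

[-0.9879, -0.8741, 0.9498, 0.9527, -0.8243, 0.811]


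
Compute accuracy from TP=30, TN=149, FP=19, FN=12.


Accuracy = (TP+TN)/(TP+TN+FP+FN)
= (30+149)/(210)
= 179/210 = 85.24%

85.24%


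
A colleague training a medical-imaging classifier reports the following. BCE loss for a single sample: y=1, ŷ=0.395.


BCE = -[y·ln(p) + (1-y)·ln(1-p)]
= -1·ln(0.395) - 0
= -ln(0.395) = 0.9289

0.9289


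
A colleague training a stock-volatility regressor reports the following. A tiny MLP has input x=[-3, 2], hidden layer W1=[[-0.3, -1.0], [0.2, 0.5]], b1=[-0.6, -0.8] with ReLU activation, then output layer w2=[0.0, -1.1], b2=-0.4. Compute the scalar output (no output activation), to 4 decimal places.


z1[0] = (-0.3)·(-3) + (-1.0)·(2) - 0.6 = -1.7
z1[1] = (0.2)·(-3) + (0.5)·(2) - 0.8 = -0.4
h = ReLU(z1) = [0.0, 0.0]
output = (0.0)·(0.0) + (-1.1)·(0.0) - 0.4 = -0.4

-0.4


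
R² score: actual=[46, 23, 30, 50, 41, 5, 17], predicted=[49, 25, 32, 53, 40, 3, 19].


ȳ = 30.2857
SS_res = Σ(y-ŷ)² = 35
SS_tot = Σ(y-ȳ)² = 1619.43
R² = 1 - SS_res/SS_tot = 1 - 0.0216 = 0.9784

0.9784


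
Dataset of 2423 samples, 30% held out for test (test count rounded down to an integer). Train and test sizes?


Test = ⌊2423·30/100⌋ = 726
Train = 2423 - 726 = 1697

Train: 1697, Test: 726


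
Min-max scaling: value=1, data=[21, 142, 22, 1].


min=1, max=142
(1-1)/(142-1) = 0/141 = 0.0

0.0


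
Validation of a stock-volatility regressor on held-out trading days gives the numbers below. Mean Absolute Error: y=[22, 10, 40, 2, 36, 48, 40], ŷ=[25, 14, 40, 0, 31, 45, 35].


Absolute errors: |22-25|=3, |10-14|=4, |40-40|=0, |2-0|=2, |36-31|=5, |48-45|=3, |40-35|=5
Sum = 22
MAE = 22/7 = 22/7

22/7


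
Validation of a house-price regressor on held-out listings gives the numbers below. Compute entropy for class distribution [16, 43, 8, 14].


Probabilities: [16/81, 43/81, 8/81, 14/81] ≈ [0.1975, 0.5309, 0.0988, 0.1728]
H = -((16/81)·log₂(16/81) + (43/81)·log₂(43/81) + (8/81)·log₂(8/81) + (14/81)·log₂(14/81))
  = 1.7148 bits

1.7148 bits


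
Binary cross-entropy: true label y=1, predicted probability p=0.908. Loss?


BCE = -[y·ln(p) + (1-y)·ln(1-p)]
= -1·ln(0.908) - 0
= -ln(0.908) = 0.0965

0.0965


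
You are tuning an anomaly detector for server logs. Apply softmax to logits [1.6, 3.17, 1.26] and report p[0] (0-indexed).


Exponentials: e^1.6=4.953, e^3.17=23.8075, e^1.26=3.5254
Sum = 32.2859
Softmax = [0.1534, 0.7374, 0.1092]
p[0] = 4.953/32.2859 = 0.1534

0.1534


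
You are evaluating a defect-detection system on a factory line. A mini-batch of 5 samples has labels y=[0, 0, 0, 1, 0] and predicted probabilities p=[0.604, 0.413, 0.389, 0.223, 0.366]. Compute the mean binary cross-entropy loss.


L[0] = -ln(1-0.604) = -ln(0.396) = 0.9263
L[1] = -ln(1-0.413) = -ln(0.587) = 0.5327
L[2] = -ln(1-0.389) = -ln(0.611) = 0.4927
L[3] = -ln(0.223) = 1.5006
L[4] = -ln(1-0.366) = -ln(0.634) = 0.4557
mean = (0.9263 + 0.5327 + 0.4927 + 1.5006 + 0.4557)/5 = 0.7816

0.7816


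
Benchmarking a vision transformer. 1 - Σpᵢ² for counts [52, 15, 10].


Probabilities: [52/77, 15/77, 10/77] ≈ [0.6753, 0.1948, 0.1299]
Σpᵢ² = (2704 + 225 + 100)/77² = 3029/5929
Gini = 1 - Σpᵢ² = 1 - 3029/5929 = 0.4891

0.4891


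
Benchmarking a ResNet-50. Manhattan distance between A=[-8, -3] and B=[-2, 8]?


d = |-8+ 2| + |-3-8|
  = 6 + 11
  = 17

17


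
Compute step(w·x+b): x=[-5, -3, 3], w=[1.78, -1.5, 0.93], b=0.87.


z = (-5)·(1.78) + (-3)·(-1.5) + (3)·(0.93) + 0.87
  = -0.74
step(z) = 0 (z<0)

0


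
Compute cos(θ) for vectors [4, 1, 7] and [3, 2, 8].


A·B = 4·3 + 1·2 + 7·8 = 70
‖A‖ = √66 = 8.124, ‖B‖ = √77 = 8.775
cos = 70/(√66·√77) = 70/√5082 = 0.9819

0.9819


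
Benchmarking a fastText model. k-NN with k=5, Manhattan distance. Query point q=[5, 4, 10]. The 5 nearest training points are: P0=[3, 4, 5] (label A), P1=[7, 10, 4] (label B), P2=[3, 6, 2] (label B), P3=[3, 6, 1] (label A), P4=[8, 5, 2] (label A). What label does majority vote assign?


d(q,P0) = 7  (label A)
d(q,P1) = 14  (label B)
d(q,P2) = 12  (label B)
d(q,P3) = 13  (label A)
d(q,P4) = 12  (label A)
Votes: A=3, B=2
Majority → A

A


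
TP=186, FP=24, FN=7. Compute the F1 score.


Precision = 186/210 = 0.8857
Recall = 186/193 = 0.9637
F1 = 2·P·R/(P+R) = 2·TP/(2·TP+FP+FN) = 372/(372+24+7) = 372/403 = 0.9231

0.9231


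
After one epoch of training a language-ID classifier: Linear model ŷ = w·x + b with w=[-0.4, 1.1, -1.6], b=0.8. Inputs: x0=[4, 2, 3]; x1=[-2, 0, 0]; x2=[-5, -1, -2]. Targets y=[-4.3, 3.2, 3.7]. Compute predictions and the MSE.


ŷ0 = (-0.4)·(4) + (1.1)·(2) + (-1.6)·(3) + 0.8 = -3.4
ŷ1 = (-0.4)·(-2) + (1.1)·(0) + (-1.6)·(0) + 0.8 = 1.6
ŷ2 = (-0.4)·(-5) + (1.1)·(-1) + (-1.6)·(-2) + 0.8 = 4.9
errors² = [0.81, 2.56, 1.44]
MSE = 4.8100/3 = 1.6033

1.6033


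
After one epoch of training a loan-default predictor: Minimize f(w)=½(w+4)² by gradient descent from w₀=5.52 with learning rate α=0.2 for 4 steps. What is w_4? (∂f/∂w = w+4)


step 1: grad = 5.52+4 = 9.52; w = 5.52 - 0.2·(9.52) = 3.616
step 2: grad = 3.616+4 = 7.616; w = 3.616 - 0.2·(7.616) = 2.0928
step 3: grad = 2.0928+4 = 6.0928; w = 2.0928 - 0.2·(6.0928) = 0.87424
step 4: grad = 0.87424+4 = 4.87424; w = 0.87424 - 0.2·(4.87424) = -0.100608

-0.100608


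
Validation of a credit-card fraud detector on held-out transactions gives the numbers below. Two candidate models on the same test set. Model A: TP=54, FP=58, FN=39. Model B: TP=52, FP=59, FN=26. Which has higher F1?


Model A: P=54/112=0.4821, R=54/93=0.5806, F1=2PR/(P+R)=2TP/(2TP+FP+FN)=108/205=0.5268
Model B: P=52/111=0.4685, R=52/78=0.6667, F1=2PR/(P+R)=2TP/(2TP+FP+FN)=104/189=0.5503
0.5268 < 0.5503 → Model B

Model B


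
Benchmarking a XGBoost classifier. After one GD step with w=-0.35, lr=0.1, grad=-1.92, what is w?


w_new = w - α·∇
= -0.35 - 0.1·-1.92
= -0.35 + 0.192
= -0.158

-0.158


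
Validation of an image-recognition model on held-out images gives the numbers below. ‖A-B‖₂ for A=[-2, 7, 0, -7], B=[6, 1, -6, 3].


d = √((-2-6)² + (7-1)² + (0+ 6)² + (-7-3)²)
  = √(64 + 36 + 36 + 100)
  = √236 = 15.3623

15.3623


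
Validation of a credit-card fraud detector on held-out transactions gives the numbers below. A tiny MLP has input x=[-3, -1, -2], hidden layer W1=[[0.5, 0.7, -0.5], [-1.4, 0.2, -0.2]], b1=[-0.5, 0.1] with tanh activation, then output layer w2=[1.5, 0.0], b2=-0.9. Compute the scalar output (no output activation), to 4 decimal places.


z1[0] = (0.5)·(-3) + (0.7)·(-1) + (-0.5)·(-2) - 0.5 = -1.7
z1[1] = (-1.4)·(-3) + (0.2)·(-1) + (-0.2)·(-2) + 0.1 = 4.5
h = tanh(z1) = [-0.9354, 0.9998]
output = (1.5)·(-0.9354) + (0.0)·(0.9998) - 0.9 = -2.3031

-2.3031


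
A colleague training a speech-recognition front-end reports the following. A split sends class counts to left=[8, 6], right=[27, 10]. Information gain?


Parent = [35, 16], H_parent = 0.8974
H_left = 0.9852 (n=14), H_right = 0.8419 (n=37)
H_children = (14/51)·0.9852 + (37/51)·0.8419 = 0.8812
IG = 0.8974 - 0.8812 = 0.0162

0.0162


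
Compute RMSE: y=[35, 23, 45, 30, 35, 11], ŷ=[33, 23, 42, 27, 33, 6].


MSE = 51/6 = 8.5
RMSE = √(51/6) = 2.9155

2.9155


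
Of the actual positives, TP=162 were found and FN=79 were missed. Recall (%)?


Recall = TP/(TP+FN)
= 162/(162+79)
= 162/241 = 67.22%

67.22%


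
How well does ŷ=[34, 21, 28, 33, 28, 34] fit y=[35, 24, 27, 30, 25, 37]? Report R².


ȳ = 29.6667
SS_res = Σ(y-ŷ)² = 38
SS_tot = Σ(y-ȳ)² = 143.33
R² = 1 - SS_res/SS_tot = 1 - 0.2651 = 0.7349

0.7349


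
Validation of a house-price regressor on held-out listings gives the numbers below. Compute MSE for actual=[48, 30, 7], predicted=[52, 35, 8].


Squared errors: (48-52)²=16, (30-35)²=25, (7-8)²=1
Sum = 42
MSE = 42/3 = 14

14


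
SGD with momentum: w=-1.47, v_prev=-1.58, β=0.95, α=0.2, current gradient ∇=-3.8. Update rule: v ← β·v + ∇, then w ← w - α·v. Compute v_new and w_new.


v_new = 0.95·-1.58 - 3.8 = -1.501 - 3.8 = -5.301
w_new = -1.47 - 0.2·-5.301 = -1.47 + 1.0602 = -0.4098

v_new=-5.301, w_new=-0.4098


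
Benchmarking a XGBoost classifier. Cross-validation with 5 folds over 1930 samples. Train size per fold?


Fold size = 1930/5 = 386
Training per fold = 1930 - 386 = 1544

1544


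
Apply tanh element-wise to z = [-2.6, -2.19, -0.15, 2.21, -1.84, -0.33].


tanh(-2.6) = -0.989
tanh(-2.19) = -0.9753
tanh(-0.15) = -0.1489
tanh(2.21) = 0.9762
tanh(-1.84) = -0.9508
tanh(-0.33) = -0.3185
result = [-0.989, -0.9753, -0.1489, 0.9762, -0.9508, -0.3185]

[-0.989, -0.9753, -0.1489, 0.9762, -0.9508, -0.3185]


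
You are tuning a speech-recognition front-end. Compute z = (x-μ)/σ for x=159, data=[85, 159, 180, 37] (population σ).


μ = 115.25, σ = 57.3253
z = (159 - 115.25)/57.3253 = 0.7632

0.7632


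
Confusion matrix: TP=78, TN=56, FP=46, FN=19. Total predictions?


Total = TP + TN + FP + FN
= 78 + 56 + 46 + 19
= 199
(Predicted positive: 124, predicted negative: 75)

199


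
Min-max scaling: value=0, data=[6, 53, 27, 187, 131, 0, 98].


min=0, max=187
(0-0)/(187-0) = 0/187 = 0.0

0.0


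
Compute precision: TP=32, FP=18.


Precision = TP/(TP+FP)
= 32/(32+18)
= 32/50 = 64.0%

64.0%


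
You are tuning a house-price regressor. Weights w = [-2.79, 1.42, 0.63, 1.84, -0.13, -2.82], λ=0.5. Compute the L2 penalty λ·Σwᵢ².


‖w‖₂² = (-2.79)² + (1.42)² + (0.63)² + (1.84)² + (-0.13)² + (-2.82)²
     = 7.7841 + 2.0164 + 0.3969 + 3.3856 + 0.0169 + 7.9524
     = 21.5523
λ·‖w‖₂² = 0.5·21.5523 = 10.77615

10.77615


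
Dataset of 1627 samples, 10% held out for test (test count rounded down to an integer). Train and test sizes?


Test = ⌊1627·10/100⌋ = 162
Train = 1627 - 162 = 1465

Train: 1465, Test: 162


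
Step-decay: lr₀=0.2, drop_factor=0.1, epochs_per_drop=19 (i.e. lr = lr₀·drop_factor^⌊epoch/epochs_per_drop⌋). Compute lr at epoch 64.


n_drops = ⌊64/19⌋ = 3
lr = 0.2·0.1^3 = 0.2·0.001 = 0.0002

0.0002


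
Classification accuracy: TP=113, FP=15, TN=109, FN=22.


Accuracy = (TP+TN)/(TP+TN+FP+FN)
= (113+109)/(259)
= 222/259 = 85.71%

85.71%


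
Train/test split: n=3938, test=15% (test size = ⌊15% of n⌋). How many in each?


Test = ⌊3938·15/100⌋ = 590
Train = 3938 - 590 = 3348

Train: 3348, Test: 590


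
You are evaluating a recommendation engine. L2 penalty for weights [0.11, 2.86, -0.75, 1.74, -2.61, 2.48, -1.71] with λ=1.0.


‖w‖₂² = (0.11)² + (2.86)² + (-0.75)² + (1.74)² + (-2.61)² + (2.48)² + (-1.71)²
     = 0.0121 + 8.1796 + 0.5625 + 3.0276 + 6.8121 + 6.1504 + 2.9241
     = 27.6684
λ·‖w‖₂² = 1.0·27.6684 = 27.6684

27.6684


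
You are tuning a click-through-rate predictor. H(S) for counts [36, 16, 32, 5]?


Probabilities: [36/89, 16/89, 32/89, 5/89] ≈ [0.4045, 0.1798, 0.3596, 0.0562]
H = -((36/89)·log₂(36/89) + (16/89)·log₂(16/89) + (32/89)·log₂(32/89) + (5/89)·log₂(5/89))
  = 1.7372 bits

1.7372 bits


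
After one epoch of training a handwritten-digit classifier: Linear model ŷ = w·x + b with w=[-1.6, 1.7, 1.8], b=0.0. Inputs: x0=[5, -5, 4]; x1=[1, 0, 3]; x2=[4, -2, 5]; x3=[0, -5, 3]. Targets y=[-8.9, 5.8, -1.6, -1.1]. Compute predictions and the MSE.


ŷ0 = (-1.6)·(5) + (1.7)·(-5) + (1.8)·(4) + 0.0 = -9.3
ŷ1 = (-1.6)·(1) + (1.7)·(0) + (1.8)·(3) + 0.0 = 3.8
ŷ2 = (-1.6)·(4) + (1.7)·(-2) + (1.8)·(5) + 0.0 = -0.8
ŷ3 = (-1.6)·(0) + (1.7)·(-5) + (1.8)·(3) + 0.0 = -3.1
errors² = [0.16, 4.0, 0.64, 4.0]
MSE = 8.8000/4 = 2.2

2.2


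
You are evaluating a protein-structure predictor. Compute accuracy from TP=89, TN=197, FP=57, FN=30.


Accuracy = (TP+TN)/(TP+TN+FP+FN)
= (89+197)/(373)
= 286/373 = 76.68%

76.68%


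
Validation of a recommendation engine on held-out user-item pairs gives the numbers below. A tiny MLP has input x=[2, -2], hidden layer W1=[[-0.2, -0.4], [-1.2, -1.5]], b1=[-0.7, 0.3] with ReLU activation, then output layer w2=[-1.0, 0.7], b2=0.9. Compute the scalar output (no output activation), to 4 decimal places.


z1[0] = (-0.2)·(2) + (-0.4)·(-2) - 0.7 = -0.3
z1[1] = (-1.2)·(2) + (-1.5)·(-2) + 0.3 = 0.9
h = ReLU(z1) = [0.0, 0.9]
output = (-1.0)·(0.0) + (0.7)·(0.9) + 0.9 = 1.53

1.53


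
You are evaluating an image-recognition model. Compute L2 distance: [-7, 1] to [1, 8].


d = √((-7-1)² + (1-8)²)
  = √(64 + 49)
  = √113 = 10.6301

10.6301


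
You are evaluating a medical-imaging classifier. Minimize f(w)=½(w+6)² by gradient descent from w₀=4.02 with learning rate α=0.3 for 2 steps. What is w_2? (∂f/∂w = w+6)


step 1: grad = 4.02+6 = 10.02; w = 4.02 - 0.3·(10.02) = 1.014
step 2: grad = 1.014+6 = 7.014; w = 1.014 - 0.3·(7.014) = -1.0902

-1.0902


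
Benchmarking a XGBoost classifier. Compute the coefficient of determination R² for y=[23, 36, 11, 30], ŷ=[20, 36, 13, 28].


ȳ = 25
SS_res = Σ(y-ŷ)² = 17
SS_tot = Σ(y-ȳ)² = 346
R² = 1 - SS_res/SS_tot = 1 - 0.0491 = 0.9509

0.9509


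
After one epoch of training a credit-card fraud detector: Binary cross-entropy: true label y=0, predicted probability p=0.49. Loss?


BCE = -[y·ln(p) + (1-y)·ln(1-p)]
= -0 - 1·ln(1-0.49)
= -ln(0.51) = 0.6733

0.6733


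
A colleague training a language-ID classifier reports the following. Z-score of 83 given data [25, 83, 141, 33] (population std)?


μ = 70.5, σ = 46.3762
z = (83 - 70.5)/46.3762 = 0.2695

0.2695


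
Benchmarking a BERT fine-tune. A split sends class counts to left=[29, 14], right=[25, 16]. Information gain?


Parent = [54, 30], H_parent = 0.9403
H_left = 0.9103 (n=43), H_right = 0.965 (n=41)
H_children = (43/84)·0.9103 + (41/84)·0.965 = 0.937
IG = 0.9403 - 0.937 = 0.0033

0.0033


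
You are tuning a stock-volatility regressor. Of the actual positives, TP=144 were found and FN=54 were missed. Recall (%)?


Recall = TP/(TP+FN)
= 144/(144+54)
= 144/198 = 72.73%

72.73%


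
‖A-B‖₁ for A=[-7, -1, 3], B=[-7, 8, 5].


d = |-7+ 7| + |-1-8| + |3-5|
  = 0 + 9 + 2
  = 11

11


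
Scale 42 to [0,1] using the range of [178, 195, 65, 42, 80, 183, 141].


min=42, max=195
(42-42)/(195-42) = 0/153 = 0.0

0.0


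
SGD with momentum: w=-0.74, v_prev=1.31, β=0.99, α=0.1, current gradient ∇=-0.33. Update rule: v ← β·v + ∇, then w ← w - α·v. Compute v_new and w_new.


v_new = 0.99·1.31 - 0.33 = 1.2969 - 0.33 = 0.9669
w_new = -0.74 - 0.1·0.9669 = -0.74 - 0.09669 = -0.83669

v_new=0.9669, w_new=-0.83669


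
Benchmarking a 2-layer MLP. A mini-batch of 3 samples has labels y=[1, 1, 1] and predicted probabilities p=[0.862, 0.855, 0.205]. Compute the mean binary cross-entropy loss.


L[0] = -ln(0.862) = 0.1485
L[1] = -ln(0.855) = 0.1567
L[2] = -ln(0.205) = 1.5847
mean = (0.1485 + 0.1567 + 1.5847)/3 = 0.63

0.63


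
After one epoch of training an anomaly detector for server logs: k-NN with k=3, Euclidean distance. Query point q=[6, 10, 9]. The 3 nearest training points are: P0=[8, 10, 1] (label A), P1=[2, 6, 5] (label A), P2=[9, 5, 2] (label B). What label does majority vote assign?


d(q,P0) = 8.2462  (label A)
d(q,P1) = 6.9282  (label A)
d(q,P2) = 9.1104  (label B)
Votes: A=2, B=1
Majority → A

A


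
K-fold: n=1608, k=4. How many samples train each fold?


Fold size = 1608/4 = 402
Training per fold = 1608 - 402 = 1206

1206


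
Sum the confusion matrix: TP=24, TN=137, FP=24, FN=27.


Total = TP + TN + FP + FN
= 24 + 137 + 24 + 27
= 212
(Predicted positive: 48, predicted negative: 164)

212


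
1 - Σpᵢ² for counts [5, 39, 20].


Probabilities: [5/64, 39/64, 20/64] ≈ [0.0781, 0.6094, 0.3125]
Σpᵢ² = (25 + 1521 + 400)/64² = 1946/4096
Gini = 1 - Σpᵢ² = 1 - 1946/4096 = 0.5249

0.5249


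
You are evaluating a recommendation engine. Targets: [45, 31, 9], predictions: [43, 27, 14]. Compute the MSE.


Squared errors: (45-43)²=4, (31-27)²=16, (9-14)²=25
Sum = 45
MSE = 45/3 = 15

15


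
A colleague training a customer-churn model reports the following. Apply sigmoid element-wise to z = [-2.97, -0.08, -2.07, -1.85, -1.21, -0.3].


σ(-2.97) = 1/(1+e^2.97) = 0.0488
σ(-0.08) = 1/(1+e^0.08) = 0.48
σ(-2.07) = 1/(1+e^2.07) = 0.112
σ(-1.85) = 1/(1+e^1.85) = 0.1359
σ(-1.21) = 1/(1+e^1.21) = 0.2297
σ(-0.3) = 1/(1+e^0.3) = 0.4256
result = [0.0488, 0.48, 0.112, 0.1359, 0.2297, 0.4256]

[0.0488, 0.48, 0.112, 0.1359, 0.2297, 0.4256]


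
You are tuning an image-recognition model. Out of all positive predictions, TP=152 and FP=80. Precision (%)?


Precision = TP/(TP+FP)
= 152/(152+80)
= 152/232 = 65.52%

65.52%


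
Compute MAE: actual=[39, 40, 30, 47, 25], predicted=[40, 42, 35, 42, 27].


Absolute errors: |39-40|=1, |40-42|=2, |30-35|=5, |47-42|=5, |25-27|=2
Sum = 15
MAE = 15/5 = 3

3


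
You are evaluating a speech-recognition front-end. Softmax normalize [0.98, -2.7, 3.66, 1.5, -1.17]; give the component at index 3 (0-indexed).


Exponentials: e^0.98=2.6645, e^-2.7=0.0672, e^3.66=38.8613, e^1.5=4.4817, e^-1.17=0.3104
Sum = 46.3851
Softmax = [0.0574, 0.0014, 0.8378, 0.0966, 0.0067]
p[3] = 4.4817/46.3851 = 0.0966

0.0966


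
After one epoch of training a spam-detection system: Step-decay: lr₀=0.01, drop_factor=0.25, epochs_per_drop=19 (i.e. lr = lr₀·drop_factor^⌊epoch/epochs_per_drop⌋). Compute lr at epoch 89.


n_drops = ⌊89/19⌋ = 4
lr = 0.01·0.25^4 = 0.01·0.00390625 = 0.0000390625

0.0000390625


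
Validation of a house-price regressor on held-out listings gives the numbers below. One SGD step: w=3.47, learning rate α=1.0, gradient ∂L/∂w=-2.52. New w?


w_new = w - α·∇
= 3.47 - 1.0·-2.52
= 3.47 + 2.52
= 5.99

5.99


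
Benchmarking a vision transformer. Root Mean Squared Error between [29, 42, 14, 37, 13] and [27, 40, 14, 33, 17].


MSE = 40/5 = 8
RMSE = √(40/5) = 2.8284

2.8284


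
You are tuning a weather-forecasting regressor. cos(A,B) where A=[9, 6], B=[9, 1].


A·B = 9·9 + 6·1 = 87
‖A‖ = √117 = 10.8167, ‖B‖ = √82 = 9.0554
cos = 87/(√117·√82) = 87/√9594 = 0.8882

0.8882


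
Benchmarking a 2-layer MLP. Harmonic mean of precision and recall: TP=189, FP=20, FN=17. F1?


Precision = 189/209 = 0.9043
Recall = 189/206 = 0.9175
F1 = 2·P·R/(P+R) = 2·TP/(2·TP+FP+FN) = 378/(378+20+17) = 378/415 = 0.9108

0.9108


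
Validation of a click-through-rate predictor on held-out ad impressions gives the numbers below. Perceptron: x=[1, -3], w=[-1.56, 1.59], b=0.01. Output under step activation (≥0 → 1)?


z = (1)·(-1.56) + (-3)·(1.59) + 0.01
  = -6.32
step(z) = 0 (z<0)

0


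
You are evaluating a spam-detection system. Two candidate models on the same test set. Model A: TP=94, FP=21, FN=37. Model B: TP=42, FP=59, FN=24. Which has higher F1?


Model A: P=94/115=0.8174, R=94/131=0.7176, F1=2PR/(P+R)=2TP/(2TP+FP+FN)=188/246=0.7642
Model B: P=42/101=0.4158, R=42/66=0.6364, F1=2PR/(P+R)=2TP/(2TP+FP+FN)=84/167=0.503
0.7642 > 0.503 → Model A

Model A


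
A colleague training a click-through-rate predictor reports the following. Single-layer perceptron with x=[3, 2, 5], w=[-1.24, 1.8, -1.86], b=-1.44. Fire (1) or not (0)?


z = (3)·(-1.24) + (2)·(1.8) + (5)·(-1.86) - 1.44
  = -10.86
step(z) = 0 (z<0)

0


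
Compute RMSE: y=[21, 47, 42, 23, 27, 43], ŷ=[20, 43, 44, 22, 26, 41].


MSE = 27/6 = 4.5
RMSE = √(27/6) = 2.1213

2.1213


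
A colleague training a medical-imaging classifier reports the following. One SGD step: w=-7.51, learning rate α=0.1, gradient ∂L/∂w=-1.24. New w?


w_new = w - α·∇
= -7.51 - 0.1·-1.24
= -7.51 + 0.124
= -7.386

-7.386


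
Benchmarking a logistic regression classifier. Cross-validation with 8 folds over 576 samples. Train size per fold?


Fold size = 576/8 = 72
Training per fold = 576 - 72 = 504

504


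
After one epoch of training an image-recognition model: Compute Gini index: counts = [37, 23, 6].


Probabilities: [37/66, 23/66, 6/66] ≈ [0.5606, 0.3485, 0.0909]
Σpᵢ² = (1369 + 529 + 36)/66² = 1934/4356
Gini = 1 - Σpᵢ² = 1 - 1934/4356 = 0.556

0.556


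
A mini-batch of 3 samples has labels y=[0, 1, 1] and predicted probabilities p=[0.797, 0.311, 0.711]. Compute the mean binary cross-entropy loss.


L[0] = -ln(1-0.797) = -ln(0.203) = 1.5945
L[1] = -ln(0.311) = 1.168
L[2] = -ln(0.711) = 0.3411
mean = (1.5945 + 1.168 + 0.3411)/3 = 1.0345

1.0345


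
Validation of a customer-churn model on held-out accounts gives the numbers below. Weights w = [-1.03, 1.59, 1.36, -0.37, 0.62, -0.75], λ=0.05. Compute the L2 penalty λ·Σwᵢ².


‖w‖₂² = (-1.03)² + (1.59)² + (1.36)² + (-0.37)² + (0.62)² + (-0.75)²
     = 1.0609 + 2.5281 + 1.8496 + 0.1369 + 0.3844 + 0.5625
     = 6.5224
λ·‖w‖₂² = 0.05·6.5224 = 0.32612

0.32612


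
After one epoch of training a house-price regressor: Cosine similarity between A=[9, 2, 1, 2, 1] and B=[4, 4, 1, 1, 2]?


A·B = 9·4 + 2·4 + 1·1 + 2·1 + 1·2 = 49
‖A‖ = √91 = 9.5394, ‖B‖ = √38 = 6.1644
cos = 49/(√91·√38) = 49/√3458 = 0.8333

0.8333


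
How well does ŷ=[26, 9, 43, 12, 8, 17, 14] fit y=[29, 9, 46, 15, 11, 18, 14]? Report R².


ȳ = 20.2857
SS_res = Σ(y-ŷ)² = 37
SS_tot = Σ(y-ȳ)² = 1023.43
R² = 1 - SS_res/SS_tot = 1 - 0.0362 = 0.9638

0.9638


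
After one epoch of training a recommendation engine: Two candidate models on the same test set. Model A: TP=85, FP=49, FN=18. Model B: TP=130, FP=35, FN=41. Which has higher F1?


Model A: P=85/134=0.6343, R=85/103=0.8252, F1=2PR/(P+R)=2TP/(2TP+FP+FN)=170/237=0.7173
Model B: P=130/165=0.7879, R=130/171=0.7602, F1=2PR/(P+R)=2TP/(2TP+FP+FN)=260/336=0.7738
0.7173 < 0.7738 → Model B

Model B


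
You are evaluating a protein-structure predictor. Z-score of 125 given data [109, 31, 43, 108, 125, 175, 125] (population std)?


μ = 102.2857, σ = 46.2809
z = (125 - 102.2857)/46.2809 = 0.4908

0.4908


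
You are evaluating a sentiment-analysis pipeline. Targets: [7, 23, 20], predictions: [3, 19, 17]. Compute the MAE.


Absolute errors: |7-3|=4, |23-19|=4, |20-17|=3
Sum = 11
MAE = 11/3 = 11/3

11/3


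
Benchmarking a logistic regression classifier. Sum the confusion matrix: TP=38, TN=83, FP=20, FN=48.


Total = TP + TN + FP + FN
= 38 + 83 + 20 + 48
= 189
(Predicted positive: 58, predicted negative: 131)

189


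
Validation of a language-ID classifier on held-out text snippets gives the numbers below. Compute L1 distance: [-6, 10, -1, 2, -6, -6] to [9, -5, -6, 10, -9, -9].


d = |-6-9| + |10+ 5| + |-1+ 6| + |2-10| + |-6+ 9| + |-6+ 9|
  = 15 + 15 + 5 + 8 + 3 + 3
  = 49

49


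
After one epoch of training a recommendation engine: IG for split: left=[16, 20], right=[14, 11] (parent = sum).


Parent = [30, 31], H_parent = 0.9998
H_left = 0.9911 (n=36), H_right = 0.9896 (n=25)
H_children = (36/61)·0.9911 + (25/61)·0.9896 = 0.9905
IG = 0.9998 - 0.9905 = 0.0093

0.0093


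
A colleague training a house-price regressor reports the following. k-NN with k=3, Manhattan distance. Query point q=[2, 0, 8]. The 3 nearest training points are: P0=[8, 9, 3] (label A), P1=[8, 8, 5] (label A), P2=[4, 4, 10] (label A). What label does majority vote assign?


d(q,P0) = 20  (label A)
d(q,P1) = 17  (label A)
d(q,P2) = 8  (label A)
Votes: A=3, B=0
Majority → A

A


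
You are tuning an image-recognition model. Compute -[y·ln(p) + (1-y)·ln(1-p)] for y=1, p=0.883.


BCE = -[y·ln(p) + (1-y)·ln(1-p)]
= -1·ln(0.883) - 0
= -ln(0.883) = 0.1244

0.1244


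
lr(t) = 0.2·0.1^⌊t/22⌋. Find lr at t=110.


n_drops = ⌊110/22⌋ = 5
lr = 0.2·0.1^5 = 0.2·0.00001 = 0.000002

0.000002


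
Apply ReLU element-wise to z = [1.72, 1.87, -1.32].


ReLU(1.72) = max(0, 1.72) = 1.72
ReLU(1.87) = max(0, 1.87) = 1.87
ReLU(-1.32) = max(0, -1.32) = 0.0
result = [1.72, 1.87, 0.0]

[1.72, 1.87, 0.0]


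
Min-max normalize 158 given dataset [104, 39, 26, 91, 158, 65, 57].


min=26, max=158
(158-26)/(158-26) = 132/132 = 1.0

1.0


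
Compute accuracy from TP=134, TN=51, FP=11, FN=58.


Accuracy = (TP+TN)/(TP+TN+FP+FN)
= (134+51)/(254)
= 185/254 = 72.83%

72.83%


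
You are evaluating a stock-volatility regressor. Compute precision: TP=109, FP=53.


Precision = TP/(TP+FP)
= 109/(109+53)
= 109/162 = 67.28%

67.28%


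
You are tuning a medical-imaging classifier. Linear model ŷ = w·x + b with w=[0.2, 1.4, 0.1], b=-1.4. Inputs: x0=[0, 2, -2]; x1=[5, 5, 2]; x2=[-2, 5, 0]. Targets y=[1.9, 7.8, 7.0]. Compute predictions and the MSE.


ŷ0 = (0.2)·(0) + (1.4)·(2) + (0.1)·(-2) - 1.4 = 1.2
ŷ1 = (0.2)·(5) + (1.4)·(5) + (0.1)·(2) - 1.4 = 6.8
ŷ2 = (0.2)·(-2) + (1.4)·(5) + (0.1)·(0) - 1.4 = 5.2
errors² = [0.49, 1.0, 3.24]
MSE = 4.7300/3 = 1.5767

1.5767


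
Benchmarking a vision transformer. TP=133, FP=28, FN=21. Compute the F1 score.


Precision = 133/161 = 0.8261
Recall = 133/154 = 0.8636
F1 = 2·P·R/(P+R) = 2·TP/(2·TP+FP+FN) = 266/(266+28+21) = 266/315 = 0.8444

0.8444


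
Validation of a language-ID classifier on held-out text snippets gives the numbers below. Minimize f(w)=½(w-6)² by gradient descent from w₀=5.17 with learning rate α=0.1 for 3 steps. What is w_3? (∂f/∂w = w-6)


step 1: grad = 5.17-6 = -0.83; w = 5.17 - 0.1·(-0.83) = 5.253
step 2: grad = 5.253-6 = -0.747; w = 5.253 - 0.1·(-0.747) = 5.3277
step 3: grad = 5.3277-6 = -0.6723; w = 5.3277 - 0.1·(-0.6723) = 5.39493

5.39493


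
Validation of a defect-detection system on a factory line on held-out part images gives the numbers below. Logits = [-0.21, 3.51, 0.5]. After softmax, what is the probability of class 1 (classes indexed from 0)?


Exponentials: e^-0.21=0.8106, e^3.51=33.4483, e^0.5=1.6487
Sum = 35.9076
Softmax = [0.0226, 0.9315, 0.0459]
p[1] = 33.4483/35.9076 = 0.9315

0.9315


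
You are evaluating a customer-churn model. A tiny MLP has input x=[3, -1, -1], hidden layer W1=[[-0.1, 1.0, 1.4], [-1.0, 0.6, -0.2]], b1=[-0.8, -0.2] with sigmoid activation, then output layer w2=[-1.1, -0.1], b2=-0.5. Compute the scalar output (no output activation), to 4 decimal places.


z1[0] = (-0.1)·(3) + (1.0)·(-1) + (1.4)·(-1) - 0.8 = -3.5
z1[1] = (-1.0)·(3) + (0.6)·(-1) + (-0.2)·(-1) - 0.2 = -3.6
h = sigmoid(z1) = [0.0293, 0.0266]
output = (-1.1)·(0.0293) + (-0.1)·(0.0266) - 0.5 = -0.5349

-0.5349


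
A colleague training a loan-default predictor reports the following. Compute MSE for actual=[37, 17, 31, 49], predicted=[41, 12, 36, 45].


Squared errors: (37-41)²=16, (17-12)²=25, (31-36)²=25, (49-45)²=16
Sum = 82
MSE = 82/4 = 41/2

41/2


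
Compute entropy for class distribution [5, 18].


Probabilities: [5/23, 18/23] ≈ [0.2174, 0.7826]
H = -((5/23)·log₂(5/23) + (18/23)·log₂(18/23))
  = 0.7554 bits

0.7554 bits


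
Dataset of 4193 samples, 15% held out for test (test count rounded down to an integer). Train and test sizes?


Test = ⌊4193·15/100⌋ = 628
Train = 4193 - 628 = 3565

Train: 3565, Test: 628


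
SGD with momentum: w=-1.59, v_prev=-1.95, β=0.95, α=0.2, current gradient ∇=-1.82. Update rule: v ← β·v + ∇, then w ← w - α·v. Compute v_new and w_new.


v_new = 0.95·-1.95 - 1.82 = -1.8525 - 1.82 = -3.6725
w_new = -1.59 - 0.2·-3.6725 = -1.59 + 0.7345 = -0.8555

v_new=-3.6725, w_new=-0.8555


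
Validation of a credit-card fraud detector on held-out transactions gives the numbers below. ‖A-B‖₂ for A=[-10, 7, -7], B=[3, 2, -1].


d = √((-10-3)² + (7-2)² + (-7+ 1)²)
  = √(169 + 25 + 36)
  = √230 = 15.1658

15.1658


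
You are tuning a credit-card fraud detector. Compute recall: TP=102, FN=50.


Recall = TP/(TP+FN)
= 102/(102+50)
= 102/152 = 67.11%

67.11%


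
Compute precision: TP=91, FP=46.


Precision = TP/(TP+FP)
= 91/(91+46)
= 91/137 = 66.42%

66.42%


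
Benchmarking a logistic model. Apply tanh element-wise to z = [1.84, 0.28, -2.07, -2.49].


tanh(1.84) = 0.9508
tanh(0.28) = 0.2729
tanh(-2.07) = -0.9687
tanh(-2.49) = -0.9863
result = [0.9508, 0.2729, -0.9687, -0.9863]

[0.9508, 0.2729, -0.9687, -0.9863]


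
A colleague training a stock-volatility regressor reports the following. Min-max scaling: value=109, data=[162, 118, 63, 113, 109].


min=63, max=162
(109-63)/(162-63) = 46/99 = 0.4646

0.4646


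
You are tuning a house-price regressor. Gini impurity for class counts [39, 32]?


Probabilities: [39/71, 32/71] ≈ [0.5493, 0.4507]
Σpᵢ² = (1521 + 1024)/71² = 2545/5041
Gini = 1 - Σpᵢ² = 1 - 2545/5041 = 0.4951

0.4951


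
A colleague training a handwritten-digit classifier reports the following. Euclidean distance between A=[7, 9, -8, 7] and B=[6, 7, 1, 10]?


d = √((7-6)² + (9-7)² + (-8-1)² + (7-10)²)
  = √(1 + 4 + 81 + 9)
  = √95 = 9.7468

9.7468


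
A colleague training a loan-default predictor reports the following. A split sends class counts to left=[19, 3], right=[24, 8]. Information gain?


Parent = [43, 11], H_parent = 0.7293
H_left = 0.5746 (n=22), H_right = 0.8113 (n=32)
H_children = (22/54)·0.5746 + (32/54)·0.8113 = 0.7149
IG = 0.7293 - 0.7149 = 0.0144

0.0144


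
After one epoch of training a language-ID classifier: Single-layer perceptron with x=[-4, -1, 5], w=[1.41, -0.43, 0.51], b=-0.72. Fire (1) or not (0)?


z = (-4)·(1.41) + (-1)·(-0.43) + (5)·(0.51) - 0.72
  = -3.38
step(z) = 0 (z<0)

0


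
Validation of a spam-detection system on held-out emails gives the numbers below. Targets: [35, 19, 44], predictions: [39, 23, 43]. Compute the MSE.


Squared errors: (35-39)²=16, (19-23)²=16, (44-43)²=1
Sum = 33
MSE = 33/3 = 11

11


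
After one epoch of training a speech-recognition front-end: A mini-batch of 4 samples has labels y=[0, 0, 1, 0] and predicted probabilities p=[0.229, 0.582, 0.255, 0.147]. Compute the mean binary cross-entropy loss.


L[0] = -ln(1-0.229) = -ln(0.771) = 0.2601
L[1] = -ln(1-0.582) = -ln(0.418) = 0.8723
L[2] = -ln(0.255) = 1.3665
L[3] = -ln(1-0.147) = -ln(0.853) = 0.159
mean = (0.2601 + 0.8723 + 1.3665 + 0.159)/4 = 0.6645

0.6645


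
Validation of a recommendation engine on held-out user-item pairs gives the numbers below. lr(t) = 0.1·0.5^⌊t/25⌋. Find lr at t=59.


n_drops = ⌊59/25⌋ = 2
lr = 0.1·0.5^2 = 0.1·0.25 = 0.025

0.025


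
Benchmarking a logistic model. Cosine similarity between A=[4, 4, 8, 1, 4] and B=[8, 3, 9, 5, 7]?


A·B = 4·8 + 4·3 + 8·9 + 1·5 + 4·7 = 149
‖A‖ = √113 = 10.6301, ‖B‖ = √228 = 15.0997
cos = 149/(√113·√228) = 149/√25764 = 0.9283

0.9283


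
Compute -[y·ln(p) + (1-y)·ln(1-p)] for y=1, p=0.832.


BCE = -[y·ln(p) + (1-y)·ln(1-p)]
= -1·ln(0.832) - 0
= -ln(0.832) = 0.1839

0.1839


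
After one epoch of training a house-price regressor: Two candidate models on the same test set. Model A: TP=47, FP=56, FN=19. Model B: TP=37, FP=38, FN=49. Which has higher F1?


Model A: P=47/103=0.4563, R=47/66=0.7121, F1=2PR/(P+R)=2TP/(2TP+FP+FN)=94/169=0.5562
Model B: P=37/75=0.4933, R=37/86=0.4302, F1=2PR/(P+R)=2TP/(2TP+FP+FN)=74/161=0.4596
0.5562 > 0.4596 → Model A

Model A


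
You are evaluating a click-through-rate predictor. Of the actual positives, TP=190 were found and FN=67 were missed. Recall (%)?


Recall = TP/(TP+FN)
= 190/(190+67)
= 190/257 = 73.93%

73.93%


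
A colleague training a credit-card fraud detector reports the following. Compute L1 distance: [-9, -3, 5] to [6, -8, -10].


d = |-9-6| + |-3+ 8| + |5+ 10|
  = 15 + 5 + 15
  = 35

35


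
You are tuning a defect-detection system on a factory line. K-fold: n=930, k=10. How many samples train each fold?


Fold size = 930/10 = 93
Training per fold = 930 - 93 = 837

837


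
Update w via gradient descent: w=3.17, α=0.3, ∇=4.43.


w_new = w - α·∇
= 3.17 - 0.3·4.43
= 3.17 - 1.329
= 1.841

1.841


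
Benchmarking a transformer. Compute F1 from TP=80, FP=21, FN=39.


Precision = 80/101 = 0.7921
Recall = 80/119 = 0.6723
F1 = 2·P·R/(P+R) = 2·TP/(2·TP+FP+FN) = 160/(160+21+39) = 160/220 = 0.7273

0.7273


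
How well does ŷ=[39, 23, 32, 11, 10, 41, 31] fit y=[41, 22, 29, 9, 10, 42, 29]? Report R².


ȳ = 26
SS_res = Σ(y-ŷ)² = 23
SS_tot = Σ(y-ȳ)² = 1060
R² = 1 - SS_res/SS_tot = 1 - 0.0217 = 0.9783

0.9783


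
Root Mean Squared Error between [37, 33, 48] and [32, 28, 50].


MSE = 54/3 = 18
RMSE = √(54/3) = 4.2426

4.2426


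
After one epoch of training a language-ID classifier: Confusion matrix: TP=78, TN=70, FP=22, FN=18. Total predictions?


Total = TP + TN + FP + FN
= 78 + 70 + 22 + 18
= 188
(Predicted positive: 100, predicted negative: 88)

188


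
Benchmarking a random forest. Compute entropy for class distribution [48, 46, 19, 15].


Probabilities: [48/128, 46/128, 19/128, 15/128] ≈ [0.375, 0.3594, 0.1484, 0.1172]
H = -((48/128)·log₂(48/128) + (46/128)·log₂(46/128) + (19/128)·log₂(19/128) + (15/128)·log₂(15/128))
  = 1.8322 bits

1.8322 bits


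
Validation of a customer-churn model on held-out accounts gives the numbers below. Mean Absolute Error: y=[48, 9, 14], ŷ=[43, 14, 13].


Absolute errors: |48-43|=5, |9-14|=5, |14-13|=1
Sum = 11
MAE = 11/3 = 11/3

11/3


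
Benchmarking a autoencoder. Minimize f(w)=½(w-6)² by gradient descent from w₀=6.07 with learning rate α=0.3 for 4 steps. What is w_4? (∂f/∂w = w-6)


step 1: grad = 6.07-6 = 0.07; w = 6.07 - 0.3·(0.07) = 6.049
step 2: grad = 6.049-6 = 0.049; w = 6.049 - 0.3·(0.049) = 6.0343
step 3: grad = 6.0343-6 = 0.0343; w = 6.0343 - 0.3·(0.0343) = 6.02401
step 4: grad = 6.02401-6 = 0.02401; w = 6.02401 - 0.3·(0.02401) = 6.016807

6.016807


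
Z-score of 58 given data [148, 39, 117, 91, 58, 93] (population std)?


μ = 91, σ = 35.8748
z = (58 - 91)/35.8748 = -0.9199

-0.9199


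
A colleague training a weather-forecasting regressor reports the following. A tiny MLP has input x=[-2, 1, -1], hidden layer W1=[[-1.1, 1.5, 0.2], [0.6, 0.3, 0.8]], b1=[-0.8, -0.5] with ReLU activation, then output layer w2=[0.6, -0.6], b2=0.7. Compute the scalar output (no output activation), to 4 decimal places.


z1[0] = (-1.1)·(-2) + (1.5)·(1) + (0.2)·(-1) - 0.8 = 2.7
z1[1] = (0.6)·(-2) + (0.3)·(1) + (0.8)·(-1) - 0.5 = -2.2
h = ReLU(z1) = [2.7, 0.0]
output = (0.6)·(2.7) + (-0.6)·(0.0) + 0.7 = 2.32

2.32


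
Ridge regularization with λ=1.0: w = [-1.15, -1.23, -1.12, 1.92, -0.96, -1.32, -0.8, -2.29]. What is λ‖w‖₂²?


‖w‖₂² = (-1.15)² + (-1.23)² + (-1.12)² + (1.92)² + (-0.96)² + (-1.32)² + (-0.8)² + (-2.29)²
     = 1.3225 + 1.5129 + 1.2544 + 3.6864 + 0.9216 + 1.7424 + 0.64 + 5.2441
     = 16.3243
λ·‖w‖₂² = 1.0·16.3243 = 16.3243

16.3243


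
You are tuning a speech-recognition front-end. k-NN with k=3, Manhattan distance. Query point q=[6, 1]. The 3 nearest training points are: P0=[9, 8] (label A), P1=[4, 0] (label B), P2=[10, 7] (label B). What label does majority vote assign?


d(q,P0) = 10  (label A)
d(q,P1) = 3  (label B)
d(q,P2) = 10  (label B)
Votes: A=1, B=2
Majority → B

B


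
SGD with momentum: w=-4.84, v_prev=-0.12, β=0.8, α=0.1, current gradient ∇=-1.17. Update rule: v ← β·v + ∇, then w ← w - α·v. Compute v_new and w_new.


v_new = 0.8·-0.12 - 1.17 = -0.096 - 1.17 = -1.266
w_new = -4.84 - 0.1·-1.266 = -4.84 + 0.1266 = -4.7134

v_new=-1.266, w_new=-4.7134


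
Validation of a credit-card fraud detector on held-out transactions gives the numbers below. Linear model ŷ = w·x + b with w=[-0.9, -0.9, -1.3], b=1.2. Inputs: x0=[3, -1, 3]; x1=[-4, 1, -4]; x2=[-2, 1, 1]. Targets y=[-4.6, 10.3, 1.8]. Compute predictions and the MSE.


ŷ0 = (-0.9)·(3) + (-0.9)·(-1) + (-1.3)·(3) + 1.2 = -4.5
ŷ1 = (-0.9)·(-4) + (-0.9)·(1) + (-1.3)·(-4) + 1.2 = 9.1
ŷ2 = (-0.9)·(-2) + (-0.9)·(1) + (-1.3)·(1) + 1.2 = 0.8
errors² = [0.01, 1.44, 1.0]
MSE = 2.4500/3 = 0.8167

0.8167


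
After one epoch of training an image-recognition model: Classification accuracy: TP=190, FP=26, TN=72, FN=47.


Accuracy = (TP+TN)/(TP+TN+FP+FN)
= (190+72)/(335)
= 262/335 = 78.21%

78.21%


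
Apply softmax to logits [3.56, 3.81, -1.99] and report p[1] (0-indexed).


Exponentials: e^3.56=35.1632, e^3.81=45.1504, e^-1.99=0.1367
Sum = 80.4503
Softmax = [0.4371, 0.5612, 0.0017]
p[1] = 45.1504/80.4503 = 0.5612

0.5612


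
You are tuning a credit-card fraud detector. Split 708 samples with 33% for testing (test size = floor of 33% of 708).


Test = ⌊708·33/100⌋ = 233
Train = 708 - 233 = 475

Train: 475, Test: 233


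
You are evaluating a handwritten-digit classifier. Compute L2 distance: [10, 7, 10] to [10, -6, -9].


d = √((10-10)² + (7+ 6)² + (10+ 9)²)
  = √(0 + 169 + 361)
  = √530 = 23.0217

23.0217


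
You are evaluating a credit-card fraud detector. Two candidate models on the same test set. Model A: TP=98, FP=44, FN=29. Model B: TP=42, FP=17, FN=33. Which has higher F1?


Model A: P=98/142=0.6901, R=98/127=0.7717, F1=2PR/(P+R)=2TP/(2TP+FP+FN)=196/269=0.7286
Model B: P=42/59=0.7119, R=42/75=0.56, F1=2PR/(P+R)=2TP/(2TP+FP+FN)=84/134=0.6269
0.7286 > 0.6269 → Model A

Model A
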